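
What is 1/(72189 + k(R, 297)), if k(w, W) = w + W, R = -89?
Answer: 1/72397 ≈ 1.3813e-5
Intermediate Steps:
k(w, W) = W + w
1/(72189 + k(R, 297)) = 1/(72189 + (297 - 89)) = 1/(72189 + 208) = 1/72397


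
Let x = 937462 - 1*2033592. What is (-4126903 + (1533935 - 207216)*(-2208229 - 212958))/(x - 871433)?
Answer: 3212238922356/1967563 ≈ 1.6326e+6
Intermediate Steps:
x = -1096130 (x = 937462 - 2033592 = -1096130)
(-4126903 + (1533935 - 207216)*(-2208229 - 212958))/(x - 871433) = (-4126903 + (1533935 - 207216)*(-2208229 - 212958))/(-1096130 - 871433) = (-4126903 + 1326719*(-2421187))/(-1967563) = (-4126903 - 3212234795453)*(-1/1967563) = -3212238922356*(-1/1967563) = 3212238922356/1967563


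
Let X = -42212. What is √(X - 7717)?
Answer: I*√49929 ≈ 223.45*I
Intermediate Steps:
√(X - 7717) = √(-42212 - 7717) = √(-49929) = I*√49929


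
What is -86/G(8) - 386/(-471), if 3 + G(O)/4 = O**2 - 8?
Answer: 20663/49926 ≈ 0.41387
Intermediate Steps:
G(O) = -44 + 4*O**2 (G(O) = -12 + 4*(O**2 - 8) = -12 + 4*(-8 + O**2) = -12 + (-32 + 4*O**2) = -44 + 4*O**2)
-86/G(8) - 386/(-471) = -86/(-44 + 4*8**2) - 386/(-471) = -86/(-44 + 4*64) - 386*(-1/471) = -86/(-44 + 256) + 386/471 = -86/212 + 386/471 = -86*1/212 + 386/471 = -43/106 + 386/471 = 20663/49926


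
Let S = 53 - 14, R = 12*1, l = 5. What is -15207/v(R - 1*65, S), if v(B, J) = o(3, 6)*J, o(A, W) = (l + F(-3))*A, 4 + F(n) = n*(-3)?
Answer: -5069/390 ≈ -12.997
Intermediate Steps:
R = 12
F(n) = -4 - 3*n (F(n) = -4 + n*(-3) = -4 - 3*n)
o(A, W) = 10*A (o(A, W) = (5 + (-4 - 3*(-3)))*A = (5 + (-4 + 9))*A = (5 + 5)*A = 10*A)
S = 39
v(B, J) = 30*J (v(B, J) = (10*3)*J = 30*J)
-15207/v(R - 1*65, S) = -15207/(30*39) = -15207/1170 = -15207*1/1170 = -5069/390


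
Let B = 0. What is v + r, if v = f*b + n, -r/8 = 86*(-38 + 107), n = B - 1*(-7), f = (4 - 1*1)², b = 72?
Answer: -46817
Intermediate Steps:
f = 9 (f = (4 - 1)² = 3² = 9)
n = 7 (n = 0 - 1*(-7) = 0 + 7 = 7)
r = -47472 (r = -688*(-38 + 107) = -688*69 = -8*5934 = -47472)
v = 655 (v = 9*72 + 7 = 648 + 7 = 655)
v + r = 655 - 47472 = -46817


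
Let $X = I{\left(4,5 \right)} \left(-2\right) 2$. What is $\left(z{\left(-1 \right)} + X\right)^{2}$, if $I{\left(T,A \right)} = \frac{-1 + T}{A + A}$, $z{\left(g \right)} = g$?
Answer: $\frac{121}{25} \approx 4.84$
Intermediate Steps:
$I{\left(T,A \right)} = \frac{-1 + T}{2 A}$
$X = - \frac{6}{5}$ ($X = \frac{-1 + 4}{2 \cdot 5} \left(-2\right) 2 = \frac{1}{2} \cdot \frac{1}{5} \cdot 3 \left(-2\right) 2 = \frac{3}{10} \left(-2\right) 2 = \left(- \frac{3}{5}\right) 2 = - \frac{6}{5} \approx -1.2$)
$\left(z{\left(-1 \right)} + X\right)^{2} = \left(-1 - \frac{6}{5}\right)^{2} = \left(- \frac{11}{5}\right)^{2} = \frac{121}{25}$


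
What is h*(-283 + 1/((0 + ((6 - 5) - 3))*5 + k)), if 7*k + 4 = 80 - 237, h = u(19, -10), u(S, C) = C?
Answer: 93400/33 ≈ 2830.3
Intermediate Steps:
h = -10
k = -23 (k = -4/7 + (80 - 237)/7 = -4/7 + (⅐)*(-157) = -4/7 - 157/7 = -23)
h*(-283 + 1/((0 + ((6 - 5) - 3))*5 + k)) = -10*(-283 + 1/((0 + ((6 - 5) - 3))*5 - 23)) = -10*(-283 + 1/((0 + (1 - 3))*5 - 23)) = -10*(-283 + 1/((0 - 2)*5 - 23)) = -10*(-283 + 1/(-2*5 - 23)) = -10*(-283 + 1/(-10 - 23)) = -10*(-283 + 1/(-33)) = -10*(-283 - 1/33) = -10*(-9340/33) = 93400/33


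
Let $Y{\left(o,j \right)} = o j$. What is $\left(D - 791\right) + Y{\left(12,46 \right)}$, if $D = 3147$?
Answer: $2908$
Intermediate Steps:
$Y{\left(o,j \right)} = j o$
$\left(D - 791\right) + Y{\left(12,46 \right)} = \left(3147 - 791\right) + 46 \cdot 12 = 2356 + 552 = 2908$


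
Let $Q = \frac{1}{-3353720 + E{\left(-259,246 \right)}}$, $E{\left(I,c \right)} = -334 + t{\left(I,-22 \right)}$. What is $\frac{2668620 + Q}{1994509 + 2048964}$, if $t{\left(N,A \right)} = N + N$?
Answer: $\frac{8952077930639}{13564121308556} \approx 0.65998$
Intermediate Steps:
$t{\left(N,A \right)} = 2 N$
$E{\left(I,c \right)} = -334 + 2 I$
$Q = - \frac{1}{3354572}$ ($Q = \frac{1}{-3353720 + \left(-334 + 2 \left(-259\right)\right)} = \frac{1}{-3353720 - 852} = \frac{1}{-3354572} = - \frac{1}{3354572} \approx -2.981 \cdot 10^{-7}$)
$\frac{2668620 + Q}{1994509 + 2048964} = \frac{2668620 - \frac{1}{3354572}}{1994509 + 2048964} = \frac{8952077930639}{3354572 \cdot 4043473} = \frac{8952077930639}{3354572} \cdot \frac{1}{4043473} = \frac{8952077930639}{13564121308556}$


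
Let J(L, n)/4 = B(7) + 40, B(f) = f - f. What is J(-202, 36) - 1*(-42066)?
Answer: 42226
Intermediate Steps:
B(f) = 0
J(L, n) = 160 (J(L, n) = 4*(0 + 40) = 4*40 = 160)
J(-202, 36) - 1*(-42066) = 160 - 1*(-42066) = 160 + 42066 = 42226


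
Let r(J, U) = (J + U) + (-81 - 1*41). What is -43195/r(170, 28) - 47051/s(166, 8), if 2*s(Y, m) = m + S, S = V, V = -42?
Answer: 2841561/1292 ≈ 2199.4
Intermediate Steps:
S = -42
r(J, U) = -122 + J + U (r(J, U) = (J + U) + (-81 - 41) = (J + U) - 122 = -122 + J + U)
s(Y, m) = -21 + m/2 (s(Y, m) = (m - 42)/2 = (-42 + m)/2 = -21 + m/2)
-43195/r(170, 28) - 47051/s(166, 8) = -43195/(-122 + 170 + 28) - 47051/(-21 + (½)*8) = -43195/76 - 47051/(-21 + 4) = -43195*1/76 - 47051/(-17) = -43195/76 - 47051*(-1/17) = -43195/76 + 47051/17 = 2841561/1292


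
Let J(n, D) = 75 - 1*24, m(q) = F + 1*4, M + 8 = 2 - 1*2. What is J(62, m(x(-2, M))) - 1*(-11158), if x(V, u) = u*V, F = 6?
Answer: 11209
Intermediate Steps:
M = -8 (M = -8 + (2 - 1*2) = -8 + (2 - 2) = -8 + 0 = -8)
x(V, u) = V*u
m(q) = 10 (m(q) = 6 + 1*4 = 6 + 4 = 10)
J(n, D) = 51 (J(n, D) = 75 - 24 = 51)
J(62, m(x(-2, M))) - 1*(-11158) = 51 - 1*(-11158) = 51 + 11158 = 11209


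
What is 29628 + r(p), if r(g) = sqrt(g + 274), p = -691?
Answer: 29628 + I*sqrt(417) ≈ 29628.0 + 20.421*I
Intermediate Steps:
r(g) = sqrt(274 + g)
29628 + r(p) = 29628 + sqrt(274 - 691) = 29628 + sqrt(-417) = 29628 + I*sqrt(417)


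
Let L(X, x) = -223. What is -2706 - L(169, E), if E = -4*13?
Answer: -2483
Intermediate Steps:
E = -52
-2706 - L(169, E) = -2706 - 1*(-223) = -2706 + 223 = -2483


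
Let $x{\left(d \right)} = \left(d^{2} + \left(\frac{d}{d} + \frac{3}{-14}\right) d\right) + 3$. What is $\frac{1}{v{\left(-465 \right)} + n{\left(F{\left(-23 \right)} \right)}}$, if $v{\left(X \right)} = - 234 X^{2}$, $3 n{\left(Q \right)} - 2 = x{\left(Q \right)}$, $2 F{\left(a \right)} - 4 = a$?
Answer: $- \frac{42}{2125058071} \approx -1.9764 \cdot 10^{-8}$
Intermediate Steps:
$x{\left(d \right)} = 3 + d^{2} + \frac{11 d}{14}$ ($x{\left(d \right)} = \left(d^{2} + \left(1 + 3 \left(- \frac{1}{14}\right)\right) d\right) + 3 = \left(d^{2} + \left(1 - \frac{3}{14}\right) d\right) + 3 = \left(d^{2} + \frac{11 d}{14}\right) + 3 = 3 + d^{2} + \frac{11 d}{14}$)
$F{\left(a \right)} = 2 + \frac{a}{2}$
$n{\left(Q \right)} = \frac{5}{3} + \frac{Q^{2}}{3} + \frac{11 Q}{42}$ ($n{\left(Q \right)} = \frac{2}{3} + \frac{3 + Q^{2} + \frac{11 Q}{14}}{3} = \frac{2}{3} + \left(1 + \frac{Q^{2}}{3} + \frac{11 Q}{42}\right) = \frac{5}{3} + \frac{Q^{2}}{3} + \frac{11 Q}{42}$)
$\frac{1}{v{\left(-465 \right)} + n{\left(F{\left(-23 \right)} \right)}} = \frac{1}{- 234 \left(-465\right)^{2} + \left(\frac{5}{3} + \frac{\left(2 + \frac{1}{2} \left(-23\right)\right)^{2}}{3} + \frac{11 \left(2 + \frac{1}{2} \left(-23\right)\right)}{42}\right)} = \frac{1}{\left(-234\right) 216225 + \left(\frac{5}{3} + \frac{\left(2 - \frac{23}{2}\right)^{2}}{3} + \frac{11 \left(2 - \frac{23}{2}\right)}{42}\right)} = \frac{1}{-50596650 + \left(\frac{5}{3} + \frac{\left(- \frac{19}{2}\right)^{2}}{3} + \frac{11}{42} \left(- \frac{19}{2}\right)\right)} = \frac{1}{-50596650 + \left(\frac{5}{3} + \frac{1}{3} \cdot \frac{361}{4} - \frac{209}{84}\right)} = \frac{1}{-50596650 + \left(\frac{5}{3} + \frac{361}{12} - \frac{209}{84}\right)} = \frac{1}{-50596650 + \frac{1229}{42}} = \frac{1}{- \frac{2125058071}{42}} = - \frac{42}{2125058071}$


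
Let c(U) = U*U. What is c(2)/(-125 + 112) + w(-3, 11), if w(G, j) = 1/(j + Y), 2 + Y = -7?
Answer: 5/26 ≈ 0.19231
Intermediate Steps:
Y = -9 (Y = -2 - 7 = -9)
w(G, j) = 1/(-9 + j) (w(G, j) = 1/(j - 9) = 1/(-9 + j))
c(U) = U²
c(2)/(-125 + 112) + w(-3, 11) = 2²/(-125 + 112) + 1/(-9 + 11) = 4/(-13) + 1/2 = -1/13*4 + ½ = -4/13 + ½ = 5/26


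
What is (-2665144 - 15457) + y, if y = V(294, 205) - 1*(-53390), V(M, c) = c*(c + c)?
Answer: -2543161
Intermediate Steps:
V(M, c) = 2*c**2 (V(M, c) = c*(2*c) = 2*c**2)
y = 137440 (y = 2*205**2 - 1*(-53390) = 2*42025 + 53390 = 84050 + 53390 = 137440)
(-2665144 - 15457) + y = (-2665144 - 15457) + 137440 = -2680601 + 137440 = -2543161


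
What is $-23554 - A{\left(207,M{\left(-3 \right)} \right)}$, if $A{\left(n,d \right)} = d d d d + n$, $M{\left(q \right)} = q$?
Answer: $-23842$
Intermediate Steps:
$A{\left(n,d \right)} = n + d^{4}$ ($A{\left(n,d \right)} = d d^{2} d + n = d d^{3} + n = d^{4} + n = n + d^{4}$)
$-23554 - A{\left(207,M{\left(-3 \right)} \right)} = -23554 - \left(207 + \left(-3\right)^{4}\right) = -23554 - \left(207 + 81\right) = -23554 - 288 = -23842$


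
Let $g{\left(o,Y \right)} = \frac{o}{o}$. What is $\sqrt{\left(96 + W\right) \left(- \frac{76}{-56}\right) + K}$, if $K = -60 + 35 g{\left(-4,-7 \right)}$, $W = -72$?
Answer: $\frac{\sqrt{371}}{7} \approx 2.7516$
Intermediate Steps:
$g{\left(o,Y \right)} = 1$
$K = -25$ ($K = -60 + 35 \cdot 1 = -60 + 35 = -25$)
$\sqrt{\left(96 + W\right) \left(- \frac{76}{-56}\right) + K} = \sqrt{\left(96 - 72\right) \left(- \frac{76}{-56}\right) - 25} = \sqrt{24 \left(\left(-76\right) \left(- \frac{1}{56}\right)\right) - 25} = \sqrt{24 \cdot \frac{19}{14} - 25} = \sqrt{\frac{228}{7} - 25} = \sqrt{\frac{53}{7}} = \frac{\sqrt{371}}{7}$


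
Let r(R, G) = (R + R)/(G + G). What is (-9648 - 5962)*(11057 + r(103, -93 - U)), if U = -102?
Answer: -1555005760/9 ≈ -1.7278e+8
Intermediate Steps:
r(R, G) = R/G (r(R, G) = (2*R)/((2*G)) = (2*R)*(1/(2*G)) = R/G)
(-9648 - 5962)*(11057 + r(103, -93 - U)) = (-9648 - 5962)*(11057 + 103/(-93 - 1*(-102))) = -15610*(11057 + 103/(-93 + 102)) = -15610*(11057 + 103/9) = -15610*99616/9 = -1555005760/9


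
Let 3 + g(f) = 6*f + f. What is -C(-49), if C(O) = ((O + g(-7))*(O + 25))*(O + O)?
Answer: 237552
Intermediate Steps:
g(f) = -3 + 7*f (g(f) = -3 + (6*f + f) = -3 + 7*f)
C(O) = 2*O*(-52 + O)*(25 + O) (C(O) = ((O + (-3 + 7*(-7)))*(O + 25))*(O + O) = ((O + (-3 - 49))*(25 + O))*(2*O) = ((O - 52)*(25 + O))*(2*O) = ((-52 + O)*(25 + O))*(2*O) = 2*O*(-52 + O)*(25 + O))
-C(-49) = -2*(-49)*(-1300 + (-49)² - 27*(-49)) = -2*(-49)*(-1300 + 2401 + 1323) = -2*(-49)*2424 = -1*(-237552) = 237552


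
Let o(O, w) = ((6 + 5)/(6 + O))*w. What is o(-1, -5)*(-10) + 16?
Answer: 126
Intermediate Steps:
o(O, w) = 11*w/(6 + O) (o(O, w) = (11/(6 + O))*w = 11*w/(6 + O))
o(-1, -5)*(-10) + 16 = (11*(-5)/(6 - 1))*(-10) + 16 = (11*(-5)/5)*(-10) + 16 = (11*(-5)*(⅕))*(-10) + 16 = -11*(-10) + 16 = 110 + 16 = 126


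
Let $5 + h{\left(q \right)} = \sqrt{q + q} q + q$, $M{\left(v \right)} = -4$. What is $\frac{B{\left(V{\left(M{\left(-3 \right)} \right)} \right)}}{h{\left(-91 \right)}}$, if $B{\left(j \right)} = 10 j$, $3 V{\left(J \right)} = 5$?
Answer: $- \frac{800}{758179} + \frac{2275 i \sqrt{182}}{2274537} \approx -0.0010552 + 0.013493 i$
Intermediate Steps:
$V{\left(J \right)} = \frac{5}{3}$ ($V{\left(J \right)} = \frac{1}{3} \cdot 5 = \frac{5}{3}$)
$h{\left(q \right)} = -5 + q + \sqrt{2} q^{\frac{3}{2}}$ ($h{\left(q \right)} = -5 + \left(\sqrt{q + q} q + q\right) = -5 + \left(\sqrt{2 q} q + q\right) = -5 + \left(\sqrt{2} \sqrt{q} q + q\right) = -5 + \left(\sqrt{2} q^{\frac{3}{2}} + q\right) = -5 + \left(q + \sqrt{2} q^{\frac{3}{2}}\right) = -5 + q + \sqrt{2} q^{\frac{3}{2}}$)
$\frac{B{\left(V{\left(M{\left(-3 \right)} \right)} \right)}}{h{\left(-91 \right)}} = \frac{10 \cdot \frac{5}{3}}{-5 - 91 + \sqrt{2} \left(-91\right)^{\frac{3}{2}}} = \frac{50}{3 \left(-5 - 91 + \sqrt{2} \left(- 91 i \sqrt{91}\right)\right)} = \frac{50}{3 \left(-5 - 91 - 91 i \sqrt{182}\right)} = \frac{50}{3 \left(-96 - 91 i \sqrt{182}\right)}$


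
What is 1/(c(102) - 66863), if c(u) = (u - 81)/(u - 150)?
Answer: -16/1069815 ≈ -1.4956e-5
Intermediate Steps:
c(u) = (-81 + u)/(-150 + u)
1/(c(102) - 66863) = 1/((-81 + 102)/(-150 + 102) - 66863) = 1/(21/(-48) - 66863) = 1/(-1/48*21 - 66863) = 1/(-7/16 - 66863) = 1/(-1069815/16) = -16/1069815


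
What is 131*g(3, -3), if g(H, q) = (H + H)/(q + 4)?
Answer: 786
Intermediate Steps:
g(H, q) = 2*H/(4 + q) (g(H, q) = (2*H)/(4 + q) = 2*H/(4 + q))
131*g(3, -3) = 131*(2*3/(4 - 3)) = 131*(2*3/1) = 131*(2*3*1) = 131*6 = 786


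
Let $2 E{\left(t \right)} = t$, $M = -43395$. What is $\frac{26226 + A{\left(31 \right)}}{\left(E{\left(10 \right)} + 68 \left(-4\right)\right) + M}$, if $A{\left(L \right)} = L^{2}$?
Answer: $- \frac{27187}{43662} \approx -0.62267$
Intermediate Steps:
$E{\left(t \right)} = \frac{t}{2}$
$\frac{26226 + A{\left(31 \right)}}{\left(E{\left(10 \right)} + 68 \left(-4\right)\right) + M} = \frac{26226 + 31^{2}}{\left(\frac{1}{2} \cdot 10 + 68 \left(-4\right)\right) - 43395} = \frac{26226 + 961}{\left(5 - 272\right) - 43395} = \frac{27187}{-267 - 43395} = \frac{27187}{-43662} = 27187 \left(- \frac{1}{43662}\right) = - \frac{27187}{43662}$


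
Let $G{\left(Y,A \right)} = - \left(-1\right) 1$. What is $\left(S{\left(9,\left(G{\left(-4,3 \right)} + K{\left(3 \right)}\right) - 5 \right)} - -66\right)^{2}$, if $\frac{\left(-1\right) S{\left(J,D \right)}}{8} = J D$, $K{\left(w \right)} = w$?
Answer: $19044$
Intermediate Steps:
$G{\left(Y,A \right)} = 1$ ($G{\left(Y,A \right)} = \left(-1\right) \left(-1\right) = 1$)
$S{\left(J,D \right)} = - 8 D J$ ($S{\left(J,D \right)} = - 8 J D = - 8 D J$)
$\left(S{\left(9,\left(G{\left(-4,3 \right)} + K{\left(3 \right)}\right) - 5 \right)} - -66\right)^{2} = \left(\left(-8\right) \left(\left(1 + 3\right) - 5\right) 9 - -66\right)^{2} = \left(\left(-8\right) \left(4 - 5\right) 9 + 66\right)^{2} = \left(\left(-8\right) \left(-1\right) 9 + 66\right)^{2} = \left(72 + 66\right)^{2} = 138^{2} = 19044$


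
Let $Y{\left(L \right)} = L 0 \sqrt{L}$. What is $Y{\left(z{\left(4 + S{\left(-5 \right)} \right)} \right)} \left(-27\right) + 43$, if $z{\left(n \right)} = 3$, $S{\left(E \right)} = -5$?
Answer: $43$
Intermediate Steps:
$Y{\left(L \right)} = 0$ ($Y{\left(L \right)} = 0 \sqrt{L} = 0$)
$Y{\left(z{\left(4 + S{\left(-5 \right)} \right)} \right)} \left(-27\right) + 43 = 0 \left(-27\right) + 43 = 0 + 43 = 43$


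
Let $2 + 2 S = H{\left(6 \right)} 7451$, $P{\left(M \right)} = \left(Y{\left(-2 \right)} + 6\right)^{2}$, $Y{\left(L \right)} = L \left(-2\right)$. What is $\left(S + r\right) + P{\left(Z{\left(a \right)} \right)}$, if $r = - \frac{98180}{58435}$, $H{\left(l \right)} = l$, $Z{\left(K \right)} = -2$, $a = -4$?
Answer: $\frac{262376888}{11687} \approx 22450.0$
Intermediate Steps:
$Y{\left(L \right)} = - 2 L$
$P{\left(M \right)} = 100$ ($P{\left(M \right)} = \left(\left(-2\right) \left(-2\right) + 6\right)^{2} = \left(4 + 6\right)^{2} = 10^{2} = 100$)
$r = - \frac{19636}{11687}$ ($r = \left(-98180\right) \frac{1}{58435} = - \frac{19636}{11687} \approx -1.6802$)
$S = 22352$ ($S = -1 + \frac{6 \cdot 7451}{2} = -1 + \frac{1}{2} \cdot 44706 = -1 + 22353 = 22352$)
$\left(S + r\right) + P{\left(Z{\left(a \right)} \right)} = \left(22352 - \frac{19636}{11687}\right) + 100 = \frac{261208188}{11687} + 100 = \frac{262376888}{11687}$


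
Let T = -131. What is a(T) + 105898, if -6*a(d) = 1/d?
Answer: 83235829/786 ≈ 1.0590e+5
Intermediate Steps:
a(d) = -1/(6*d)
a(T) + 105898 = -1/6/(-131) + 105898 = -1/6*(-1/131) + 105898 = 1/786 + 105898 = 83235829/786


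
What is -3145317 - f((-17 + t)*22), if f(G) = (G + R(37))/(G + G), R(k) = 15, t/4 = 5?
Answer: -138393975/44 ≈ -3.1453e+6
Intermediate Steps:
t = 20 (t = 4*5 = 20)
f(G) = (15 + G)/(2*G) (f(G) = (G + 15)/(G + G) = (15 + G)/((2*G)) = (15 + G)*(1/(2*G)) = (15 + G)/(2*G))
-3145317 - f((-17 + t)*22) = -3145317 - (15 + (-17 + 20)*22)/(2*((-17 + 20)*22)) = -3145317 - (15 + 3*22)/(2*(3*22)) = -3145317 - (15 + 66)/(2*66) = -3145317 - 81/(2*66) = -3145317 - 1*27/44 = -3145317 - 27/44 = -138393975/44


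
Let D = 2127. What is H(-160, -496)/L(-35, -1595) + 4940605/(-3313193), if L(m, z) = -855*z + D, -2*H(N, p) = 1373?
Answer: -313972545463/210480524904 ≈ -1.4917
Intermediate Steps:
H(N, p) = -1373/2 (H(N, p) = -½*1373 = -1373/2)
L(m, z) = 2127 - 855*z (L(m, z) = -855*z + 2127 = 2127 - 855*z)
H(-160, -496)/L(-35, -1595) + 4940605/(-3313193) = -1373/(2*(2127 - 855*(-1595))) + 4940605/(-3313193) = -1373/(2*(2127 + 1363725)) + 4940605*(-1/3313193) = -1373/2/1365852 - 4940605/3313193 = -1373/2*1/1365852 - 4940605/3313193 = -1373/2731704 - 4940605/3313193 = -313972545463/210480524904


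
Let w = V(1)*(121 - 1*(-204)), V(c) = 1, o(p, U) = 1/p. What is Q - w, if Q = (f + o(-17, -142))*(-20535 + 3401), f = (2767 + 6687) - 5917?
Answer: -1030238677/17 ≈ -6.0602e+7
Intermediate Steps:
f = 3537 (f = 9454 - 5917 = 3537)
Q = -1030233152/17 (Q = (3537 + 1/(-17))*(-20535 + 3401) = (3537 - 1/17)*(-17134) = (60128/17)*(-17134) = -1030233152/17 ≈ -6.0602e+7)
w = 325 (w = 1*(121 - 1*(-204)) = 1*(121 + 204) = 1*325 = 325)
Q - w = -1030233152/17 - 1*325 = -1030233152/17 - 325 = -1030238677/17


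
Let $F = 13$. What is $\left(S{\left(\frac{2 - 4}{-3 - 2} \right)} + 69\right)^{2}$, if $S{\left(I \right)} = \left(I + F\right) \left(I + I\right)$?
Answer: $\frac{3972049}{625} \approx 6355.3$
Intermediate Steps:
$S{\left(I \right)} = 2 I \left(13 + I\right)$ ($S{\left(I \right)} = \left(I + 13\right) \left(I + I\right) = \left(13 + I\right) 2 I = 2 I \left(13 + I\right)$)
$\left(S{\left(\frac{2 - 4}{-3 - 2} \right)} + 69\right)^{2} = \left(2 \frac{2 - 4}{-3 - 2} \left(13 + \frac{2 - 4}{-3 - 2}\right) + 69\right)^{2} = \left(2 \left(- \frac{2}{-5}\right) \left(13 - \frac{2}{-5}\right) + 69\right)^{2} = \left(2 \left(\left(-2\right) \left(- \frac{1}{5}\right)\right) \left(13 - - \frac{2}{5}\right) + 69\right)^{2} = \left(2 \cdot \frac{2}{5} \left(13 + \frac{2}{5}\right) + 69\right)^{2} = \left(2 \cdot \frac{2}{5} \cdot \frac{67}{5} + 69\right)^{2} = \left(\frac{268}{25} + 69\right)^{2} = \left(\frac{1993}{25}\right)^{2} = \frac{3972049}{625}$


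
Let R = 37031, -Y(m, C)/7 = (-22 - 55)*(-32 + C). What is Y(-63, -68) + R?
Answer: -16869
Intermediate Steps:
Y(m, C) = -17248 + 539*C (Y(m, C) = -7*(-22 - 55)*(-32 + C) = -(-539)*(-32 + C) = -7*(2464 - 77*C) = -17248 + 539*C)
Y(-63, -68) + R = (-17248 + 539*(-68)) + 37031 = (-17248 - 36652) + 37031 = -53900 + 37031 = -16869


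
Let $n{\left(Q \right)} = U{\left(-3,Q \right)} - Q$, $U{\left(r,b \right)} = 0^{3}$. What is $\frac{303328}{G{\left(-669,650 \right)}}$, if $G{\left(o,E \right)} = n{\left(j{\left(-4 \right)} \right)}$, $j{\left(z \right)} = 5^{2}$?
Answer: $- \frac{303328}{25} \approx -12133.0$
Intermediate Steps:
$U{\left(r,b \right)} = 0$
$j{\left(z \right)} = 25$
$n{\left(Q \right)} = - Q$ ($n{\left(Q \right)} = 0 - Q = - Q$)
$G{\left(o,E \right)} = -25$ ($G{\left(o,E \right)} = \left(-1\right) 25 = -25$)
$\frac{303328}{G{\left(-669,650 \right)}} = \frac{303328}{-25} = 303328 \left(- \frac{1}{25}\right) = - \frac{303328}{25}$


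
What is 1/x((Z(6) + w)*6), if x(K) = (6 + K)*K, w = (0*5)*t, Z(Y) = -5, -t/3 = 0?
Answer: 1/720 ≈ 0.0013889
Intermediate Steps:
t = 0 (t = -3*0 = 0)
w = 0 (w = (0*5)*0 = 0*0 = 0)
x(K) = K*(6 + K)
1/x((Z(6) + w)*6) = 1/(((-5 + 0)*6)*(6 + (-5 + 0)*6)) = 1/((-5*6)*(6 - 5*6)) = 1/(-30*(6 - 30)) = 1/(-30*(-24)) = 1/720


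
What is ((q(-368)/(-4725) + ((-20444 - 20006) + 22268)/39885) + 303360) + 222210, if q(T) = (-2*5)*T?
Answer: 264125108572/502551 ≈ 5.2557e+5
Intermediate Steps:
q(T) = -10*T
((q(-368)/(-4725) + ((-20444 - 20006) + 22268)/39885) + 303360) + 222210 = ((-10*(-368)/(-4725) + ((-20444 - 20006) + 22268)/39885) + 303360) + 222210 = ((3680*(-1/4725) + (-40450 + 22268)*(1/39885)) + 303360) + 222210 = ((-736/945 - 18182*1/39885) + 303360) + 222210 = ((-736/945 - 18182/39885) + 303360) + 222210 = (-620498/502551 + 303360) + 222210 = 152453250862/502551 + 222210 = 264125108572/502551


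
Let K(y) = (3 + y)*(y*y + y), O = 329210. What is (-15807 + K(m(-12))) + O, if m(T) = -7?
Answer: 313235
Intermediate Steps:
K(y) = (3 + y)*(y + y**2) (K(y) = (3 + y)*(y**2 + y) = (3 + y)*(y + y**2))
(-15807 + K(m(-12))) + O = (-15807 - 7*(3 + (-7)**2 + 4*(-7))) + 329210 = (-15807 - 7*(3 + 49 - 28)) + 329210 = (-15807 - 7*24) + 329210 = (-15807 - 168) + 329210 = -15975 + 329210 = 313235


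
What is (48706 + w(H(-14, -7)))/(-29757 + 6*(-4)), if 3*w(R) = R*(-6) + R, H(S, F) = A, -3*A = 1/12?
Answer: -5260253/3216348 ≈ -1.6355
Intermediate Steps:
A = -1/36 (A = -1/3/12 = -1/3*1/12 = -1/36 ≈ -0.027778)
H(S, F) = -1/36
w(R) = -5*R/3 (w(R) = (R*(-6) + R)/3 = (-6*R + R)/3 = (-5*R)/3 = -5*R/3)
(48706 + w(H(-14, -7)))/(-29757 + 6*(-4)) = (48706 - 5/3*(-1/36))/(-29757 + 6*(-4)) = (48706 + 5/108)/(-29757 - 24) = (5260253/108)/(-29781) = (5260253/108)*(-1/29781) = -5260253/3216348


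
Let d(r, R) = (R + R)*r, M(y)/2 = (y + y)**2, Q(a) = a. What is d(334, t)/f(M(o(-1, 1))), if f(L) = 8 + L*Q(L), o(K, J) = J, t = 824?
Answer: 68804/9 ≈ 7644.9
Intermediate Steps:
M(y) = 8*y**2 (M(y) = 2*(y + y)**2 = 2*(2*y)**2 = 2*(4*y**2) = 8*y**2)
d(r, R) = 2*R*r (d(r, R) = (2*R)*r = 2*R*r)
f(L) = 8 + L**2 (f(L) = 8 + L*L = 8 + L**2)
d(334, t)/f(M(o(-1, 1))) = (2*824*334)/(8 + (8*1**2)**2) = 550432/(8 + (8*1)**2) = 550432/(8 + 8**2) = 550432/(8 + 64) = 550432/72 = 550432*(1/72) = 68804/9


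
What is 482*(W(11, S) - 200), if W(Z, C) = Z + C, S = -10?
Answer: -95918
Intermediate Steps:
W(Z, C) = C + Z
482*(W(11, S) - 200) = 482*((-10 + 11) - 200) = 482*(1 - 200) = 482*(-199) = -95918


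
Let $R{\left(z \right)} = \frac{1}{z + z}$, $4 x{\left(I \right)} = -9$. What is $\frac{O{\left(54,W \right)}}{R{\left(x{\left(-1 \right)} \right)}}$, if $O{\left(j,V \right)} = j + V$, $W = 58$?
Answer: $-504$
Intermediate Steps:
$x{\left(I \right)} = - \frac{9}{4}$ ($x{\left(I \right)} = \frac{1}{4} \left(-9\right) = - \frac{9}{4}$)
$R{\left(z \right)} = \frac{1}{2 z}$
$O{\left(j,V \right)} = V + j$
$\frac{O{\left(54,W \right)}}{R{\left(x{\left(-1 \right)} \right)}} = \frac{58 + 54}{\frac{1}{2} \frac{1}{- \frac{9}{4}}} = \frac{112}{\frac{1}{2} \left(- \frac{4}{9}\right)} = \frac{112}{- \frac{2}{9}} = 112 \left(- \frac{9}{2}\right) = -504$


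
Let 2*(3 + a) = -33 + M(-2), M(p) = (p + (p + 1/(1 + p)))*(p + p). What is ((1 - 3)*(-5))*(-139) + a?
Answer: -2799/2 ≈ -1399.5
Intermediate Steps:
M(p) = 2*p*(1/(1 + p) + 2*p) (M(p) = (1/(1 + p) + 2*p)*(2*p) = 2*p*(1/(1 + p) + 2*p))
a = -19/2 (a = -3 + (-33 + 2*(-2)*(1 + 2*(-2) + 2*(-2)**2)/(1 - 2))/2 = -3 + (-33 + 2*(-2)*(1 - 4 + 2*4)/(-1))/2 = -3 + (-33 + 2*(-2)*(-1)*(1 - 4 + 8))/2 = -3 + (-33 + 2*(-2)*(-1)*5)/2 = -3 + (-33 + 20)/2 = -3 + (1/2)*(-13) = -3 - 13/2 = -19/2 ≈ -9.5000)
((1 - 3)*(-5))*(-139) + a = ((1 - 3)*(-5))*(-139) - 19/2 = -2*(-5)*(-139) - 19/2 = 10*(-139) - 19/2 = -1390 - 19/2 = -2799/2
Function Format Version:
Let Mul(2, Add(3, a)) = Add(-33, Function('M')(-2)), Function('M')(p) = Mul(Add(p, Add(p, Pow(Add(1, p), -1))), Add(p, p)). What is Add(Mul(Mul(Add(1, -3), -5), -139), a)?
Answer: Rational(-2799, 2) ≈ -1399.5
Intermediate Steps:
Function('M')(p) = Mul(2, p, Add(Pow(Add(1, p), -1), Mul(2, p))) (Function('M')(p) = Mul(Add(Pow(Add(1, p), -1), Mul(2, p)), Mul(2, p)) = Mul(2, p, Add(Pow(Add(1, p), -1), Mul(2, p))))
a = Rational(-19, 2) (a = Add(-3, Mul(Rational(1, 2), Add(-33, Mul(2, -2, Pow(Add(1, -2), -1), Add(1, Mul(2, -2), Mul(2, Pow(-2, 2))))))) = Add(-3, Mul(Rational(1, 2), Add(-33, Mul(2, -2, Pow(-1, -1), Add(1, -4, Mul(2, 4)))))) = Add(-3, Mul(Rational(1, 2), Add(-33, Mul(2, -2, -1, Add(1, -4, 8))))) = Add(-3, Mul(Rational(1, 2), Add(-33, Mul(2, -2, -1, 5)))) = Add(-3, Mul(Rational(1, 2), Add(-33, 20))) = Add(-3, Mul(Rational(1, 2), -13)) = Add(-3, Rational(-13, 2)) = Rational(-19, 2) ≈ -9.5000)
Add(Mul(Mul(Add(1, -3), -5), -139), a) = Add(Mul(Mul(Add(1, -3), -5), -139), Rational(-19, 2)) = Add(Mul(Mul(-2, -5), -139), Rational(-19, 2)) = Add(Mul(10, -139), Rational(-19, 2)) = Add(-1390, Rational(-19, 2)) = Rational(-2799, 2)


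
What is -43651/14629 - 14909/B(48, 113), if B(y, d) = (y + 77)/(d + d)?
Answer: -49296906361/1828625 ≈ -26958.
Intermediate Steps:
B(y, d) = (77 + y)/(2*d) (B(y, d) = (77 + y)/((2*d)) = (77 + y)*(1/(2*d)) = (77 + y)/(2*d))
-43651/14629 - 14909/B(48, 113) = -43651/14629 - 14909*226/(77 + 48) = -43651*1/14629 - 14909/((½)*(1/113)*125) = -43651/14629 - 14909/125/226 = -43651/14629 - 14909*226/125 = -43651/14629 - 3369434/125 = -49296906361/1828625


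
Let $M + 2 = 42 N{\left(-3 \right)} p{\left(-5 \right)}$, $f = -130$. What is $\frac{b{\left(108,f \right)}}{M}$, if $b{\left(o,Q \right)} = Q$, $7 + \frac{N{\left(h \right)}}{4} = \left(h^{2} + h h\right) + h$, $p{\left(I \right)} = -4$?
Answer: $\frac{65}{2689} \approx 0.024173$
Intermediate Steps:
$N{\left(h \right)} = -28 + 4 h + 8 h^{2}$ ($N{\left(h \right)} = -28 + 4 \left(\left(h^{2} + h h\right) + h\right) = -28 + 4 \left(\left(h^{2} + h^{2}\right) + h\right) = -28 + 4 \left(2 h^{2} + h\right) = -28 + 4 \left(h + 2 h^{2}\right) = -28 + \left(4 h + 8 h^{2}\right) = -28 + 4 h + 8 h^{2}$)
$M = -5378$ ($M = -2 + 42 \left(-28 + 4 \left(-3\right) + 8 \left(-3\right)^{2}\right) \left(-4\right) = -2 + 42 \left(-28 - 12 + 8 \cdot 9\right) \left(-4\right) = -2 + 42 \left(-28 - 12 + 72\right) \left(-4\right) = -2 + 42 \cdot 32 \left(-4\right) = -2 + 1344 \left(-4\right) = -2 - 5376 = -5378$)
$\frac{b{\left(108,f \right)}}{M} = - \frac{130}{-5378} = \left(-130\right) \left(- \frac{1}{5378}\right) = \frac{65}{2689}$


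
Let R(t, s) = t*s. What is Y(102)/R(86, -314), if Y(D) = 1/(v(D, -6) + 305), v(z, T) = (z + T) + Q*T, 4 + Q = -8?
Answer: -1/12772892 ≈ -7.8291e-8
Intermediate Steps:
Q = -12 (Q = -4 - 8 = -12)
v(z, T) = z - 11*T (v(z, T) = (z + T) - 12*T = (T + z) - 12*T = z - 11*T)
R(t, s) = s*t
Y(D) = 1/(371 + D) (Y(D) = 1/((D - 11*(-6)) + 305) = 1/((D + 66) + 305) = 1/((66 + D) + 305) = 1/(371 + D))
Y(102)/R(86, -314) = 1/((371 + 102)*((-314*86))) = 1/(473*(-27004)) = (1/473)*(-1/27004) = -1/12772892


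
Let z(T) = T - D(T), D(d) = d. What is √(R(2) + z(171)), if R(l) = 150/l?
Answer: 5*√3 ≈ 8.6602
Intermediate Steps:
z(T) = 0 (z(T) = T - T = 0)
√(R(2) + z(171)) = √(150/2 + 0) = √(150*(½) + 0) = √(75 + 0) = √75 = 5*√3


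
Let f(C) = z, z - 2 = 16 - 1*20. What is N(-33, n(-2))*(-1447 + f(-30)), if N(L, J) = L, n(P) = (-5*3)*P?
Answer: 47817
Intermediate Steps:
n(P) = -15*P
z = -2 (z = 2 + (16 - 1*20) = 2 + (16 - 20) = 2 - 4 = -2)
f(C) = -2
N(-33, n(-2))*(-1447 + f(-30)) = -33*(-1447 - 2) = -33*(-1449) = 47817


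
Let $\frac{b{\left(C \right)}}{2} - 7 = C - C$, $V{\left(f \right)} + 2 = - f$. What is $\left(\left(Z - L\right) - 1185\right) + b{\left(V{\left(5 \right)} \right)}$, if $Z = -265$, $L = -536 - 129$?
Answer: $-771$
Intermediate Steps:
$V{\left(f \right)} = -2 - f$
$b{\left(C \right)} = 14$ ($b{\left(C \right)} = 14 + 2 \left(C - C\right) = 14 + 2 \cdot 0 = 14 + 0 = 14$)
$L = -665$
$\left(\left(Z - L\right) - 1185\right) + b{\left(V{\left(5 \right)} \right)} = \left(\left(-265 - -665\right) - 1185\right) + 14 = \left(\left(-265 + 665\right) - 1185\right) + 14 = \left(400 - 1185\right) + 14 = -785 + 14 = -771$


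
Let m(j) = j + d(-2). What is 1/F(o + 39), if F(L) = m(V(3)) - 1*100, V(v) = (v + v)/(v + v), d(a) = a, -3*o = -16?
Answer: -1/101 ≈ -0.0099010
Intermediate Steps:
o = 16/3 (o = -1/3*(-16) = 16/3 ≈ 5.3333)
V(v) = 1 (V(v) = (2*v)/((2*v)) = (2*v)*(1/(2*v)) = 1)
m(j) = -2 + j (m(j) = j - 2 = -2 + j)
F(L) = -101 (F(L) = (-2 + 1) - 1*100 = -1 - 100 = -101)
1/F(o + 39) = 1/(-101) = -1/101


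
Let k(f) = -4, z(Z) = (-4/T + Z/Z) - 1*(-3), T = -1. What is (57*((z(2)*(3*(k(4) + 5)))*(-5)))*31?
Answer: -212040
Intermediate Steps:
z(Z) = 8 (z(Z) = (-4/(-1) + Z/Z) - 1*(-3) = (-4*(-1) + 1) + 3 = (4 + 1) + 3 = 5 + 3 = 8)
(57*((z(2)*(3*(k(4) + 5)))*(-5)))*31 = (57*((8*(3*(-4 + 5)))*(-5)))*31 = (57*((8*(3*1))*(-5)))*31 = (57*((8*3)*(-5)))*31 = (57*(24*(-5)))*31 = (57*(-120))*31 = -6840*31 = -212040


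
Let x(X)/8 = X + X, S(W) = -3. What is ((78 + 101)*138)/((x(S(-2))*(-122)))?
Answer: 4117/976 ≈ 4.2182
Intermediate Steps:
x(X) = 16*X (x(X) = 8*(X + X) = 8*(2*X) = 16*X)
((78 + 101)*138)/((x(S(-2))*(-122))) = ((78 + 101)*138)/(((16*(-3))*(-122))) = (179*138)/((-48*(-122))) = 24702/5856 = 24702*(1/5856) = 4117/976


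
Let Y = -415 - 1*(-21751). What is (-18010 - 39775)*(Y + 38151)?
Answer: -3437456295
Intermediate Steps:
Y = 21336 (Y = -415 + 21751 = 21336)
(-18010 - 39775)*(Y + 38151) = (-18010 - 39775)*(21336 + 38151) = -57785*59487 = -3437456295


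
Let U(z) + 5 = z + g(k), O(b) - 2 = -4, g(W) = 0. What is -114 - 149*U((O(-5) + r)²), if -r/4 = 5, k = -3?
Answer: -71485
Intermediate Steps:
r = -20 (r = -4*5 = -20)
O(b) = -2 (O(b) = 2 - 4 = -2)
U(z) = -5 + z (U(z) = -5 + (z + 0) = -5 + z)
-114 - 149*U((O(-5) + r)²) = -114 - 149*(-5 + (-2 - 20)²) = -114 - 149*(-5 + (-22)²) = -114 - 149*(-5 + 484) = -114 - 149*479 = -114 - 71371 = -71485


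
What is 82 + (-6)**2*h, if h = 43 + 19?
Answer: 2314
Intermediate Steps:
h = 62
82 + (-6)**2*h = 82 + (-6)**2*62 = 82 + 36*62 = 82 + 2232 = 2314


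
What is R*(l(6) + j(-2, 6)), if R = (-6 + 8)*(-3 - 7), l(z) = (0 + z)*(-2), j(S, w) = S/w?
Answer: 740/3 ≈ 246.67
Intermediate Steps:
l(z) = -2*z (l(z) = z*(-2) = -2*z)
R = -20 (R = 2*(-10) = -20)
R*(l(6) + j(-2, 6)) = -20*(-2*6 - 2/6) = -20*(-12 - 2*⅙) = -20*(-12 - ⅓) = -20*(-37/3) = 740/3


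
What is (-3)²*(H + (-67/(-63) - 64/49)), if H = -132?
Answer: -58319/49 ≈ -1190.2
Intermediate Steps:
(-3)²*(H + (-67/(-63) - 64/49)) = (-3)²*(-132 + (-67/(-63) - 64/49)) = 9*(-132 + (-67*(-1/63) - 64*1/49)) = 9*(-132 + (67/63 - 64/49)) = 9*(-132 - 107/441) = 9*(-58319/441) = -58319/49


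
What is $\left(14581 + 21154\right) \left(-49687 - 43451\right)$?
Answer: $-3328286430$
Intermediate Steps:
$\left(14581 + 21154\right) \left(-49687 - 43451\right) = 35735 \left(-93138\right) = -3328286430$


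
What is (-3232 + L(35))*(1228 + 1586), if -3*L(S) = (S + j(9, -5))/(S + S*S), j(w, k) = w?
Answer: -409269634/45 ≈ -9.0949e+6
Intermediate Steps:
L(S) = -(9 + S)/(3*(S + S**2)) (L(S) = -(S + 9)/(3*(S + S*S)) = -(9 + S)/(3*(S + S**2)))
(-3232 + L(35))*(1228 + 1586) = (-3232 + (1/3)*(-9 - 1*35)/(35*(1 + 35)))*(1228 + 1586) = (-3232 + (1/3)*(1/35)*(-9 - 35)/36)*2814 = (-3232 + (1/3)*(1/35)*(1/36)*(-44))*2814 = (-3232 - 11/945)*2814 = -3054251/945*2814 = -409269634/45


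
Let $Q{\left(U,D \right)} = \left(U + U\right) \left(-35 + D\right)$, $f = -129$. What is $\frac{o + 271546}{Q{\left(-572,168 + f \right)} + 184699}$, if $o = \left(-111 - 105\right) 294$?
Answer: $\frac{208042}{180123} \approx 1.155$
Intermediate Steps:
$Q{\left(U,D \right)} = 2 U \left(-35 + D\right)$
$o = -63504$ ($o = \left(-216\right) 294 = -63504$)
$\frac{o + 271546}{Q{\left(-572,168 + f \right)} + 184699} = \frac{-63504 + 271546}{2 \left(-572\right) \left(-35 + \left(168 - 129\right)\right) + 184699} = \frac{208042}{2 \left(-572\right) \left(-35 + 39\right) + 184699} = \frac{208042}{2 \left(-572\right) 4 + 184699} = \frac{208042}{-4576 + 184699} = \frac{208042}{180123}$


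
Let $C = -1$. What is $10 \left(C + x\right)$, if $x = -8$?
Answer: $-90$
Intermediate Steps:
$10 \left(C + x\right) = 10 \left(-1 - 8\right) = 10 \left(-9\right) = -90$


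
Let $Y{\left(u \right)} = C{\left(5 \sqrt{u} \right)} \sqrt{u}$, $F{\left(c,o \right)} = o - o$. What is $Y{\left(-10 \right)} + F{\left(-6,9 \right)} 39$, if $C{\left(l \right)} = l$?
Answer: $-50$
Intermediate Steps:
$F{\left(c,o \right)} = 0$
$Y{\left(u \right)} = 5 u$ ($Y{\left(u \right)} = 5 \sqrt{u} \sqrt{u} = 5 u$)
$Y{\left(-10 \right)} + F{\left(-6,9 \right)} 39 = 5 \left(-10\right) + 0 \cdot 39 = -50 + 0 = -50$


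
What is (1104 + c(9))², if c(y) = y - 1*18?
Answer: 1199025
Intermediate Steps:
c(y) = -18 + y (c(y) = y - 18 = -18 + y)
(1104 + c(9))² = (1104 + (-18 + 9))² = (1104 - 9)² = 1095² = 1199025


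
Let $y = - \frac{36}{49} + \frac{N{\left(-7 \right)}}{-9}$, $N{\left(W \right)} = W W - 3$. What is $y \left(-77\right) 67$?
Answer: $\frac{1899986}{63} \approx 30159.0$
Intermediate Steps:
$N{\left(W \right)} = -3 + W^{2}$ ($N{\left(W \right)} = W^{2} - 3 = -3 + W^{2}$)
$y = - \frac{2578}{441}$ ($y = - \frac{36}{49} + \frac{-3 + \left(-7\right)^{2}}{-9} = \left(-36\right) \frac{1}{49} + \left(-3 + 49\right) \left(- \frac{1}{9}\right) = - \frac{36}{49} + 46 \left(- \frac{1}{9}\right) = - \frac{36}{49} - \frac{46}{9} = - \frac{2578}{441} \approx -5.8458$)
$y \left(-77\right) 67 = \left(- \frac{2578}{441}\right) \left(-77\right) 67 = \frac{28358}{63} \cdot 67 = \frac{1899986}{63}$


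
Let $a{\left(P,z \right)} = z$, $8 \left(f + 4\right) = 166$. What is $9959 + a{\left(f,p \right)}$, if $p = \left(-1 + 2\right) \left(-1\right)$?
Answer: $9958$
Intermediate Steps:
$p = -1$ ($p = 1 \left(-1\right) = -1$)
$f = \frac{67}{4}$ ($f = -4 + \frac{1}{8} \cdot 166 = -4 + \frac{83}{4} = \frac{67}{4} \approx 16.75$)
$9959 + a{\left(f,p \right)} = 9959 - 1 = 9958$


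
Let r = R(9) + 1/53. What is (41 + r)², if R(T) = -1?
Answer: 4498641/2809 ≈ 1601.5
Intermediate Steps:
r = -52/53 (r = -1 + 1/53 = -52/53 ≈ -0.98113)
(41 + r)² = (41 - 52/53)² = (2121/53)² = 4498641/2809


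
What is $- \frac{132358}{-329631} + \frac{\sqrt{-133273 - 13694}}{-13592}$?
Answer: $\frac{132358}{329631} - \frac{i \sqrt{146967}}{13592} \approx 0.40153 - 0.028205 i$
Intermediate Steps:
$- \frac{132358}{-329631} + \frac{\sqrt{-133273 - 13694}}{-13592} = \left(-132358\right) \left(- \frac{1}{329631}\right) + \sqrt{-146967} \left(- \frac{1}{13592}\right) = \frac{132358}{329631} + i \sqrt{146967} \left(- \frac{1}{13592}\right) = \frac{132358}{329631} - \frac{i \sqrt{146967}}{13592}$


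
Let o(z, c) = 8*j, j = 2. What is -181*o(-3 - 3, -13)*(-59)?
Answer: 170864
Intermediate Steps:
o(z, c) = 16 (o(z, c) = 8*2 = 16)
-181*o(-3 - 3, -13)*(-59) = -181*16*(-59) = -2896*(-59) = 170864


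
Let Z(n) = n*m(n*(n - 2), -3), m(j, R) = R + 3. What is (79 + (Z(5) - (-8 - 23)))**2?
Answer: 12100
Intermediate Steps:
m(j, R) = 3 + R
Z(n) = 0 (Z(n) = n*(3 - 3) = n*0 = 0)
(79 + (Z(5) - (-8 - 23)))**2 = (79 + (0 - (-8 - 23)))**2 = (79 + (0 - 1*(-31)))**2 = (79 + (0 + 31))**2 = (79 + 31)**2 = 110**2 = 12100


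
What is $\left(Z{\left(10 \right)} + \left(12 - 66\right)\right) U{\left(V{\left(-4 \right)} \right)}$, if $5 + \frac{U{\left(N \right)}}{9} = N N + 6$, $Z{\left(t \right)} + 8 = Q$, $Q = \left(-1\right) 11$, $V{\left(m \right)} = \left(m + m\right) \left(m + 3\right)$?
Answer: $-42705$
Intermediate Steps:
$V{\left(m \right)} = 2 m \left(3 + m\right)$
$Q = -11$
$Z{\left(t \right)} = -19$ ($Z{\left(t \right)} = -8 - 11 = -19$)
$U{\left(N \right)} = 9 + 9 N^{2}$ ($U{\left(N \right)} = -45 + 9 \left(N N + 6\right) = -45 + 9 \left(N^{2} + 6\right) = -45 + 9 \left(6 + N^{2}\right) = -45 + \left(54 + 9 N^{2}\right) = 9 + 9 N^{2}$)
$\left(Z{\left(10 \right)} + \left(12 - 66\right)\right) U{\left(V{\left(-4 \right)} \right)} = \left(-19 + \left(12 - 66\right)\right) \left(9 + 9 \left(2 \left(-4\right) \left(3 - 4\right)\right)^{2}\right) = \left(-19 - 54\right) \left(9 + 9 \left(2 \left(-4\right) \left(-1\right)\right)^{2}\right) = - 73 \left(9 + 9 \cdot 8^{2}\right) = - 73 \left(9 + 9 \cdot 64\right) = - 73 \left(9 + 576\right) = \left(-73\right) 585 = -42705$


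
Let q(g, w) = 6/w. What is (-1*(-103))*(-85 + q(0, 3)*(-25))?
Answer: -13905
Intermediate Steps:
(-1*(-103))*(-85 + q(0, 3)*(-25)) = (-1*(-103))*(-85 + (6/3)*(-25)) = 103*(-85 + (6*(⅓))*(-25)) = 103*(-85 + 2*(-25)) = 103*(-85 - 50) = 103*(-135) = -13905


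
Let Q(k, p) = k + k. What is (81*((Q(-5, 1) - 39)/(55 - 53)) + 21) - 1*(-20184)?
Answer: 36441/2 ≈ 18221.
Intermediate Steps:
Q(k, p) = 2*k
(81*((Q(-5, 1) - 39)/(55 - 53)) + 21) - 1*(-20184) = (81*((2*(-5) - 39)/(55 - 53)) + 21) - 1*(-20184) = (81*((-10 - 39)/2) + 21) + 20184 = (81*(-49*1/2) + 21) + 20184 = (81*(-49/2) + 21) + 20184 = (-3969/2 + 21) + 20184 = -3927/2 + 20184 = 36441/2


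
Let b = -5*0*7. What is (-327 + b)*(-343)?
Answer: 112161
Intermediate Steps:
b = 0 (b = 0*7 = 0)
(-327 + b)*(-343) = (-327 + 0)*(-343) = -327*(-343) = 112161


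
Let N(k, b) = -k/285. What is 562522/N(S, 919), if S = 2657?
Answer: -160318770/2657 ≈ -60338.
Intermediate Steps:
N(k, b) = -k/285
562522/N(S, 919) = 562522/((-1/285*2657)) = 562522/(-2657/285) = 562522*(-285/2657) = -160318770/2657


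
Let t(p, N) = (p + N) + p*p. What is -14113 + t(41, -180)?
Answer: -12571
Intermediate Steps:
t(p, N) = N + p + p² (t(p, N) = (N + p) + p² = N + p + p²)
-14113 + t(41, -180) = -14113 + (-180 + 41 + 41²) = -14113 + (-180 + 41 + 1681) = -14113 + 1542 = -12571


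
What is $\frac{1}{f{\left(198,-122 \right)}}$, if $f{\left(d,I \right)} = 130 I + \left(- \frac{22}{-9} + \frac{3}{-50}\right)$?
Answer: $- \frac{450}{7135927} \approx -6.3061 \cdot 10^{-5}$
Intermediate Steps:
$f{\left(d,I \right)} = \frac{1073}{450} + 130 I$ ($f{\left(d,I \right)} = 130 I + \left(\left(-22\right) \left(- \frac{1}{9}\right) + 3 \left(- \frac{1}{50}\right)\right) = 130 I + \left(\frac{22}{9} - \frac{3}{50}\right) = 130 I + \frac{1073}{450} = \frac{1073}{450} + 130 I$)
$\frac{1}{f{\left(198,-122 \right)}} = \frac{1}{\frac{1073}{450} + 130 \left(-122\right)} = \frac{1}{\frac{1073}{450} - 15860} = \frac{1}{- \frac{7135927}{450}} = - \frac{450}{7135927}$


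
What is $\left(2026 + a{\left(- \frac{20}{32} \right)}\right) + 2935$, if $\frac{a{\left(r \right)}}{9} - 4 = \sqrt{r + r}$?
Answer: $4997 + \frac{9 i \sqrt{5}}{2} \approx 4997.0 + 10.062 i$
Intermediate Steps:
$a{\left(r \right)} = 36 + 9 \sqrt{2} \sqrt{r}$ ($a{\left(r \right)} = 36 + 9 \sqrt{r + r} = 36 + 9 \sqrt{2 r} = 36 + 9 \sqrt{2} \sqrt{r}$)
$\left(2026 + a{\left(- \frac{20}{32} \right)}\right) + 2935 = \left(2026 + \left(36 + 9 \sqrt{2} \sqrt{- \frac{20}{32}}\right)\right) + 2935 = \left(2026 + \left(36 + 9 \sqrt{2} \sqrt{\left(-20\right) \frac{1}{32}}\right)\right) + 2935 = \left(2026 + \left(36 + 9 \sqrt{2} \sqrt{- \frac{5}{8}}\right)\right) + 2935 = \left(2026 + \left(36 + 9 \sqrt{2} \frac{i \sqrt{10}}{4}\right)\right) + 2935 = \left(2026 + \left(36 + \frac{9 i \sqrt{5}}{2}\right)\right) + 2935 = \left(2062 + \frac{9 i \sqrt{5}}{2}\right) + 2935 = 4997 + \frac{9 i \sqrt{5}}{2}$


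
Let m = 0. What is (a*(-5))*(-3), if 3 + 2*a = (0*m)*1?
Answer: -45/2 ≈ -22.500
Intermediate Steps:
a = -3/2 (a = -3/2 + ((0*0)*1)/2 = -3/2 + (0*1)/2 = -3/2 + (1/2)*0 = -3/2 + 0 = -3/2 ≈ -1.5000)
(a*(-5))*(-3) = -3/2*(-5)*(-3) = (15/2)*(-3) = -45/2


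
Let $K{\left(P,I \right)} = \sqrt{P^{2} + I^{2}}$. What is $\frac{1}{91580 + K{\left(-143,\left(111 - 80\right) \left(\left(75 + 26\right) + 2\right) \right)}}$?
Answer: $\frac{45790}{4188340351} - \frac{\sqrt{10215698}}{8376680702} \approx 1.0551 \cdot 10^{-5}$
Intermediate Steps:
$K{\left(P,I \right)} = \sqrt{I^{2} + P^{2}}$
$\frac{1}{91580 + K{\left(-143,\left(111 - 80\right) \left(\left(75 + 26\right) + 2\right) \right)}} = \frac{1}{91580 + \sqrt{\left(\left(111 - 80\right) \left(\left(75 + 26\right) + 2\right)\right)^{2} + \left(-143\right)^{2}}} = \frac{1}{91580 + \sqrt{\left(31 \left(101 + 2\right)\right)^{2} + 20449}} = \frac{1}{91580 + \sqrt{\left(31 \cdot 103\right)^{2} + 20449}} = \frac{1}{91580 + \sqrt{3193^{2} + 20449}} = \frac{1}{91580 + \sqrt{10195249 + 20449}} = \frac{1}{91580 + \sqrt{10215698}}$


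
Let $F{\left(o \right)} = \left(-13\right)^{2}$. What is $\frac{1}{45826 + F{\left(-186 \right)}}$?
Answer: $\frac{1}{45995} \approx 2.1741 \cdot 10^{-5}$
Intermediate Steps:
$F{\left(o \right)} = 169$
$\frac{1}{45826 + F{\left(-186 \right)}} = \frac{1}{45826 + 169} = \frac{1}{45995}$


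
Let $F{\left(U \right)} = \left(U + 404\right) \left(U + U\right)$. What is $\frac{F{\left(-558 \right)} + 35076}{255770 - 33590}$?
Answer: $\frac{3449}{3703} \approx 0.93141$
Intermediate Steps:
$F{\left(U \right)} = 2 U \left(404 + U\right)$ ($F{\left(U \right)} = \left(404 + U\right) 2 U = 2 U \left(404 + U\right)$)
$\frac{F{\left(-558 \right)} + 35076}{255770 - 33590} = \frac{2 \left(-558\right) \left(404 - 558\right) + 35076}{255770 - 33590} = \frac{2 \left(-558\right) \left(-154\right) + 35076}{222180} = \left(171864 + 35076\right) \frac{1}{222180} = 206940 \cdot \frac{1}{222180} = \frac{3449}{3703}$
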